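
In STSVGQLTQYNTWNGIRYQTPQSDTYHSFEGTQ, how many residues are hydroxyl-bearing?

S, T, and Y are the three residues with a side-chain hydroxyl.
Matching residues: S1, T2, S3, T8, Y10, T12, Y18, T20, S23, T25, Y26, S28, T32.

13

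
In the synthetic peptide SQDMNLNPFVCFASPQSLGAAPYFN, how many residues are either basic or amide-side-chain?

Basic: H, K, R. Amide-side-chain: N, Q.
Basic residues here: none (0).
Amide-side-chain residues here: Q2, N5, N7, Q16, N25 (5).
The two groups share no amino acid, so total = 0 + 5 = 5.

5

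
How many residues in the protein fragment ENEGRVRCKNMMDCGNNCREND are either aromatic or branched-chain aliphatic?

1

Aromatic: F, W, Y. Branched-chain aliphatic: I, L, V.
Aromatic residues here: none (0).
Branched-chain aliphatic residues here: V6 (1).
The two groups share no amino acid, so total = 0 + 1 = 1.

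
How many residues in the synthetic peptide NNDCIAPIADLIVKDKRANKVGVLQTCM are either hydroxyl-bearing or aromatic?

1

Hydroxyl-bearing: S, T, Y. Aromatic: F, W, Y.
Hydroxyl-bearing residues here: T26 (1).
Aromatic residues here: none (0).
(Y belongs to both groups, but none appear in this sequence.) Total = 1 + 0 = 1.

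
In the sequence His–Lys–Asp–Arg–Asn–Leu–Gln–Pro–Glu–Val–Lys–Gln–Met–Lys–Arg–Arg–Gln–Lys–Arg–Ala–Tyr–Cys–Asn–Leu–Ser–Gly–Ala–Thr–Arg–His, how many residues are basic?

K, R, and H are the three residues with basic side chains (ε-amine, guanidinium, and imidazole respectively).
Matching residues: His1, Lys2, Arg4, Lys11, Lys14, Arg15, Arg16, Lys18, Arg19, Arg29, His30.

11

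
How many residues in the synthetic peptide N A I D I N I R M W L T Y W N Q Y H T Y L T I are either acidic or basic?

3

Acidic: D, E. Basic: H, K, R.
Acidic residues here: D4 (1).
Basic residues here: R8, H18 (2).
The two groups share no amino acid, so total = 1 + 2 = 3.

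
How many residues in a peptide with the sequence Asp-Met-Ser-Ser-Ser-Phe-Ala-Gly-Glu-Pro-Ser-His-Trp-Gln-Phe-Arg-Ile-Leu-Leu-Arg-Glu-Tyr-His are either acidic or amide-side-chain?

4

Acidic: D, E. Amide-side-chain: N, Q.
Acidic residues here: Asp1, Glu9, Glu21 (3).
Amide-side-chain residues here: Gln14 (1).
The two groups share no amino acid, so total = 3 + 1 = 4.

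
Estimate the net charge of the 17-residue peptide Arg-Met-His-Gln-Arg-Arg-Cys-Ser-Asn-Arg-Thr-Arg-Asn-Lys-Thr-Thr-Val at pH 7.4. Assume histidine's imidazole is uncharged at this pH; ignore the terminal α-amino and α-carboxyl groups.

+6

Near pH 7.4, K and R contribute +1 each, D and E contribute −1 each, and every other side chain (His included, as stated) is uncharged.
Positive (K, R): Arg1, Arg5, Arg6, Arg10, Arg12, Lys14 → +6.
Negative (D, E): none → −0.
Net charge = (+6) + (−0) = +6.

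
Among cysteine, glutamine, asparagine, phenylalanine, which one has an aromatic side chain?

phenylalanine

F, W, and Y each carry an aromatic ring on the side chain.
Of the listed options, only phenylalanine belongs to this group.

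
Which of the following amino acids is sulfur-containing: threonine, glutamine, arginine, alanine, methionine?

methionine

Only Cys (C) and Met (M) have a sulfur atom in the side chain.
Of the listed options, only methionine belongs to this group.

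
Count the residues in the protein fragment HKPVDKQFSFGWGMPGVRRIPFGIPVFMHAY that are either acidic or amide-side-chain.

Acidic: D, E. Amide-side-chain: N, Q.
Acidic residues here: D5 (1).
Amide-side-chain residues here: Q7 (1).
The two groups share no amino acid, so total = 1 + 1 = 2.

2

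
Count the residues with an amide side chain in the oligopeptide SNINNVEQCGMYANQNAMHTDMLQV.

Asparagine (N) and glutamine (Q) have uncharged amide side chains.
Matching residues: N2, N4, N5, Q8, N14, Q15, N16, Q24.

8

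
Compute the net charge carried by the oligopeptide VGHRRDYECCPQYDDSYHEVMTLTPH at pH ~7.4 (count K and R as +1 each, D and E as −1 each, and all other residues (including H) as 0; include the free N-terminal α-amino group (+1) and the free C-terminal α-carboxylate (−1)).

Positive (K, R): R4, R5 → +2.
Negative (D, E): D6, E8, D14, D15, E19 → −5.
The N-terminus (+1) and C-terminus (−1) cancel.
Net charge = (+2) + (−5) = −3.

-3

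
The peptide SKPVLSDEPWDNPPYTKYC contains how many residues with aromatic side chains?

The aromatic amino acids are Phe (F, benzyl), Trp (W, indole), and Tyr (Y, phenol).
Matching residues: W10, Y15, Y18.

3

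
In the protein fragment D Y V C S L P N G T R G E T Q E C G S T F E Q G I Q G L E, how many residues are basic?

The basic amino acids are Lys (K), Arg (R), and His (H).
Matching residues: R11.

1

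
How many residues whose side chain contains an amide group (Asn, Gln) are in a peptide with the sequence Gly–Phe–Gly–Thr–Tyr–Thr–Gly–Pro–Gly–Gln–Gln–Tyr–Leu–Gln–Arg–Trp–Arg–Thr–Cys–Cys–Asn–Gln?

5

Matching residues: Gln10, Gln11, Gln14, Asn21, Gln22.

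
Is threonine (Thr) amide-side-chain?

The amide-side-chain residues are Asn (N) and Gln (Q).
Threonine is not in this group.

No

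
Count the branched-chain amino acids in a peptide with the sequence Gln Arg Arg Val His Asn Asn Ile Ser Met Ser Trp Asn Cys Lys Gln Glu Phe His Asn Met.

2

The BCAAs are Val, Leu, and Ile — aliphatic side chains with a branch point.
Matching residues: Val4, Ile8.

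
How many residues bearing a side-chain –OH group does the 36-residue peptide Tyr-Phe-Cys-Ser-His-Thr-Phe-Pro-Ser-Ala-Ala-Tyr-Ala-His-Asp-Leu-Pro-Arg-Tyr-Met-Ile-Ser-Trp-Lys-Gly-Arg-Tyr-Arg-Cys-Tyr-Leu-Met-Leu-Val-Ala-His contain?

S, T, and Y are the three residues with a side-chain hydroxyl.
Matching residues: Tyr1, Ser4, Thr6, Ser9, Tyr12, Tyr19, Ser22, Tyr27, Tyr30.

9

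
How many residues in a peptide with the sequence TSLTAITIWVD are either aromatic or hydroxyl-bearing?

5

Aromatic: F, W, Y. Hydroxyl-bearing: S, T, Y.
Aromatic residues here: W9 (1).
Hydroxyl-bearing residues here: T1, S2, T4, T7 (4).
(Y belongs to both groups, but none appear in this sequence.) Total = 1 + 4 = 5.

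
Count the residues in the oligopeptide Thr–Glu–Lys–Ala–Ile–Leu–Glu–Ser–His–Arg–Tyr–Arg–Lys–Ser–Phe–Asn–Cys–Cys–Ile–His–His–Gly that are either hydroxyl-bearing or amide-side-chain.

5

Hydroxyl-bearing: S, T, Y. Amide-side-chain: N, Q.
Hydroxyl-bearing residues here: Thr1, Ser8, Tyr11, Ser14 (4).
Amide-side-chain residues here: Asn16 (1).
The two groups share no amino acid, so total = 4 + 1 = 5.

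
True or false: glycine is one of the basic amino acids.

The basic amino acids are Lys (K), Arg (R), and His (H).
Glycine is not in this group.

False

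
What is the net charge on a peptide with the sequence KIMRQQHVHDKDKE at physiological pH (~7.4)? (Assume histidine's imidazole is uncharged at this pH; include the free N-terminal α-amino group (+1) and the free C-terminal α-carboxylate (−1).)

+1

Near pH 7.4, K and R contribute +1 each, D and E contribute −1 each, and every other side chain (His included, as stated) is uncharged.
Positive (K, R): K1, R4, K11, K13 → +4.
Negative (D, E): D10, D12, E14 → −3.
The N-terminus (+1) and C-terminus (−1) cancel.
Net charge = (+4) + (−3) = +1.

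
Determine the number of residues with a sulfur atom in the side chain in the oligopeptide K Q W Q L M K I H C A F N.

Cysteine (C, thiol) and methionine (M, thioether) are the two sulfur-containing amino acids.
Matching residues: M6, C10.

2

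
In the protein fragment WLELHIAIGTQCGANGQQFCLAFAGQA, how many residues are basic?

1

The basic amino acids are Lys (K), Arg (R), and His (H).
Matching residues: H5.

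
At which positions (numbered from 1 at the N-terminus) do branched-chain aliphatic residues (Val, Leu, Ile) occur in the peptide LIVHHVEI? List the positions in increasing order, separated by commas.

1, 2, 3, 6, 8

Matching residues: L1, I2, V3, V6, I8.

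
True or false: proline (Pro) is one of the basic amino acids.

False

Lysine (K), arginine (R), and histidine (H) have basic, nitrogen-containing side chains.
Proline is not in this group.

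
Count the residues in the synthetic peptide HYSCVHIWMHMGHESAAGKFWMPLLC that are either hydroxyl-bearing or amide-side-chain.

Hydroxyl-bearing: S, T, Y. Amide-side-chain: N, Q.
Hydroxyl-bearing residues here: Y2, S3, S15 (3).
Amide-side-chain residues here: none (0).
The two groups share no amino acid, so total = 3 + 0 = 3.

3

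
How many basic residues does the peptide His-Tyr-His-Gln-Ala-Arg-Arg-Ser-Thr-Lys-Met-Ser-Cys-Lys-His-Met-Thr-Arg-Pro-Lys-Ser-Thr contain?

9

Lysine (K), arginine (R), and histidine (H) have basic, nitrogen-containing side chains.
Matching residues: His1, His3, Arg6, Arg7, Lys10, Lys14, His15, Arg18, Lys20.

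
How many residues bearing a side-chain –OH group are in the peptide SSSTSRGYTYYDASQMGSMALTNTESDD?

14

S, T, and Y are the three residues with a side-chain hydroxyl.
Matching residues: S1, S2, S3, T4, S5, Y8, T9, Y10, Y11, S14, S18, T22, T24, S26.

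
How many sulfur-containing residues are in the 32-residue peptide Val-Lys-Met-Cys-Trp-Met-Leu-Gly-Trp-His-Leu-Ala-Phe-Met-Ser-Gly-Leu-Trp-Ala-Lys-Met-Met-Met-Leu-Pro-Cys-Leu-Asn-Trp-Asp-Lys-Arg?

8

Only Cys (C) and Met (M) have a sulfur atom in the side chain.
Matching residues: Met3, Cys4, Met6, Met14, Met21, Met22, Met23, Cys26.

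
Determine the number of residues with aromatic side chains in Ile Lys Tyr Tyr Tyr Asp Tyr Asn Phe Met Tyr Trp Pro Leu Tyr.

Phenylalanine (F), tryptophan (W), and tyrosine (Y) have aromatic ring side chains.
Matching residues: Tyr3, Tyr4, Tyr5, Tyr7, Phe9, Tyr11, Trp12, Tyr15.

8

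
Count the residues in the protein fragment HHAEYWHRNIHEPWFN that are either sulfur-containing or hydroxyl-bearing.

1

Sulfur-containing: C, M. Hydroxyl-bearing: S, T, Y.
Sulfur-containing residues here: none (0).
Hydroxyl-bearing residues here: Y5 (1).
The two groups share no amino acid, so total = 0 + 1 = 1.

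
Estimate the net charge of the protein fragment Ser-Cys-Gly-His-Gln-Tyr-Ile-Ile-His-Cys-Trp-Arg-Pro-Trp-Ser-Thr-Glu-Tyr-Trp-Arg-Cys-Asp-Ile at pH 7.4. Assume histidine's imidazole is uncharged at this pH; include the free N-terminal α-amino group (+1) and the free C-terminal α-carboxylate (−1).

Near pH 7.4, K and R contribute +1 each, D and E contribute −1 each, and every other side chain (His included, as stated) is uncharged.
Positive (K, R): Arg12, Arg20 → +2.
Negative (D, E): Glu17, Asp22 → −2.
The N-terminus (+1) and C-terminus (−1) cancel.
Net charge = (+2) + (−2) = 0.

0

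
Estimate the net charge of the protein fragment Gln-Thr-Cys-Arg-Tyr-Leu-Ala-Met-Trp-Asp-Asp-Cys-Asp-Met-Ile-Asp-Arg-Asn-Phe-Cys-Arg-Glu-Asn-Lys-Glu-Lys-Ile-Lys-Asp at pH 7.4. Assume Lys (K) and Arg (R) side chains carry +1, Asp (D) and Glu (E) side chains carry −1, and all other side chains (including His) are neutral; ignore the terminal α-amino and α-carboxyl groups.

Positive (K, R): Arg4, Arg17, Arg21, Lys24, Lys26, Lys28 → +6.
Negative (D, E): Asp10, Asp11, Asp13, Asp16, Glu22, Glu25, Asp29 → −7.
Net charge = (+6) + (−7) = −1.

-1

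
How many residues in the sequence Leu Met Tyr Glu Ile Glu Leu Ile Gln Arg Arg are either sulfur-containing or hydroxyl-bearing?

2

Sulfur-containing: C, M. Hydroxyl-bearing: S, T, Y.
Sulfur-containing residues here: Met2 (1).
Hydroxyl-bearing residues here: Tyr3 (1).
The two groups share no amino acid, so total = 1 + 1 = 2.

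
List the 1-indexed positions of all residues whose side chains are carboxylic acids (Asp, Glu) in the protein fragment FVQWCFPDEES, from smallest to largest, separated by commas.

8, 9, 10

Matching residues: D8, E9, E10.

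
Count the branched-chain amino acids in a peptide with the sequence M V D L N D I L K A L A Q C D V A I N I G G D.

8

V, L, and I make up the branched-chain aliphatic group.
Matching residues: V2, L4, I7, L8, L11, V16, I18, I20.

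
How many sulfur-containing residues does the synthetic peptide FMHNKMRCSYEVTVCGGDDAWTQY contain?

Cysteine (C, thiol) and methionine (M, thioether) are the two sulfur-containing amino acids.
Matching residues: M2, M6, C8, C15.

4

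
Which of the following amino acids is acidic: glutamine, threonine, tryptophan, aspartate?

aspartate

Aspartate (D) and glutamate (E) have carboxylic-acid side chains and are the acidic amino acids.
Of the listed options, only aspartate belongs to this group.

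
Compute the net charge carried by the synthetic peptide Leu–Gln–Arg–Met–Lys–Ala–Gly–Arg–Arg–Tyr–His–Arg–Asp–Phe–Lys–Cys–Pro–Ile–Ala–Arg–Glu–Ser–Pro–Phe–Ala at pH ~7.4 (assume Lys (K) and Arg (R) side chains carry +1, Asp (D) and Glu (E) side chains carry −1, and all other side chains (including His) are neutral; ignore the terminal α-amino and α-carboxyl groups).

+5

Positive (K, R): Arg3, Lys5, Arg8, Arg9, Arg12, Lys15, Arg20 → +7.
Negative (D, E): Asp13, Glu21 → −2.
Net charge = (+7) + (−2) = +5.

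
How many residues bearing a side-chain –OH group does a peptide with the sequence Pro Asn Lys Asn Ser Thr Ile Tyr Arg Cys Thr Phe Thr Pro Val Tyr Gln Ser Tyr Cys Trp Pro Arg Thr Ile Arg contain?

9

The –OH-bearing residues are Ser, Thr (aliphatic alcohols), and Tyr (phenol).
Matching residues: Ser5, Thr6, Tyr8, Thr11, Thr13, Tyr16, Ser18, Tyr19, Thr24.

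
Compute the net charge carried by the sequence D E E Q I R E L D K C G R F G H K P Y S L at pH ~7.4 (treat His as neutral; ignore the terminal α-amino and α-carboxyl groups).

Near pH 7.4, K and R contribute +1 each, D and E contribute −1 each, and every other side chain (His included, as stated) is uncharged.
Positive (K, R): R6, K10, R13, K17 → +4.
Negative (D, E): D1, E2, E3, E7, D9 → −5.
Net charge = (+4) + (−5) = −1.

-1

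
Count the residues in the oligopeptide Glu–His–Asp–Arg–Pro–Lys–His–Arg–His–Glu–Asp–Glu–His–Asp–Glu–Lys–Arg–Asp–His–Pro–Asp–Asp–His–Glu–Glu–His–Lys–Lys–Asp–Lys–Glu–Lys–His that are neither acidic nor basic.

Acidic: D, E. Basic: K, R, H. All other residues are neither.
Matching residues: Pro5, Pro20.

2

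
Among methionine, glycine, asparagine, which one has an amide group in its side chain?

asparagine

Asparagine (N) and glutamine (Q) have uncharged amide side chains.
Of the listed options, only asparagine belongs to this group.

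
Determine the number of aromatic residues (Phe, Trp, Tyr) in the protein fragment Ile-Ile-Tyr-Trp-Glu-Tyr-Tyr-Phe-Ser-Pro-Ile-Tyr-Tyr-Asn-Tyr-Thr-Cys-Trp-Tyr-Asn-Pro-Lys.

Matching residues: Tyr3, Trp4, Tyr6, Tyr7, Phe8, Tyr12, Tyr13, Tyr15, Trp18, Tyr19.

10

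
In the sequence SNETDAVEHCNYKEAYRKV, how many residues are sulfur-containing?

1

Only Cys (C) and Met (M) have a sulfur atom in the side chain.
Matching residues: C10.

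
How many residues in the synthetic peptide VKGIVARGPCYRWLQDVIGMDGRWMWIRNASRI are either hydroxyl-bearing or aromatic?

Hydroxyl-bearing: S, T, Y. Aromatic: F, W, Y.
Hydroxyl-bearing residues here: Y11, S31 (2).
Aromatic residues here: Y11, W13, W24, W26 (4).
Y is in both groups, so the 1 Y residue must not be double-counted.
Total = 2 + 4 − 1 = 5.

5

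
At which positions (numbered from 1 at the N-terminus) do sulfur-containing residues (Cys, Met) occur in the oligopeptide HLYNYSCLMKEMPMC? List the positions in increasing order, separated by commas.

Matching residues: C7, M9, M12, M14, C15.

7, 9, 12, 14, 15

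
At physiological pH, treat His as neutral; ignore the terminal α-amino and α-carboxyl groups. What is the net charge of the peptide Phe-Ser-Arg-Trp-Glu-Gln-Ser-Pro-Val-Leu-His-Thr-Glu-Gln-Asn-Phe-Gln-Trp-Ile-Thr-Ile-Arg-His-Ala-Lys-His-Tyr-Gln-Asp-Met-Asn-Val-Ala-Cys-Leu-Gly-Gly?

0

The side chains ionized at physiological pH are Lys/Arg (+1) and Asp/Glu (−1); with His treated as neutral, nothing else contributes.
Positive (K, R): Arg3, Arg22, Lys25 → +3.
Negative (D, E): Glu5, Glu13, Asp29 → −3.
Net charge = (+3) + (−3) = 0.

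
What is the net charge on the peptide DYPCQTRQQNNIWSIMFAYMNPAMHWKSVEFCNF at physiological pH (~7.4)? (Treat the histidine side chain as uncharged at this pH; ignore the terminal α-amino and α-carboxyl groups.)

0

Near pH 7.4, K and R contribute +1 each, D and E contribute −1 each, and every other side chain (His included, as stated) is uncharged.
Positive (K, R): R7, K27 → +2.
Negative (D, E): D1, E30 → −2.
Net charge = (+2) + (−2) = 0.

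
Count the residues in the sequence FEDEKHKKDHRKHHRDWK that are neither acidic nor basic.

2

Acidic: D, E. Basic: K, R, H. All other residues are neither.
Matching residues: F1, W17.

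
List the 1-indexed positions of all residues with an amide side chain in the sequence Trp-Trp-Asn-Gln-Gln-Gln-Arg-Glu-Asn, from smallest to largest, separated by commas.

3, 4, 5, 6, 9

Asparagine (N) and glutamine (Q) have uncharged amide side chains.
Matching residues: Asn3, Gln4, Gln5, Gln6, Asn9.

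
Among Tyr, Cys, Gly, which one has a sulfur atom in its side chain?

Cys

Only Cys (C) and Met (M) have a sulfur atom in the side chain.
Of the listed options, only Cys belongs to this group.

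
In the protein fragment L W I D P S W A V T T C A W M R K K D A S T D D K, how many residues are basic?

K, R, and H are the three residues with basic side chains (ε-amine, guanidinium, and imidazole respectively).
Matching residues: R16, K17, K18, K25.

4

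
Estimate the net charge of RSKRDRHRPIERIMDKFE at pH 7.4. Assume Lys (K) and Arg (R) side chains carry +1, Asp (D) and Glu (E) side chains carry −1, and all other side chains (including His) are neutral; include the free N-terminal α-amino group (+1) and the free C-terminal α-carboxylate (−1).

Positive (K, R): R1, K3, R4, R6, R8, R12, K16 → +7.
Negative (D, E): D5, E11, D15, E18 → −4.
The N-terminus (+1) and C-terminus (−1) cancel.
Net charge = (+7) + (−4) = +3.

+3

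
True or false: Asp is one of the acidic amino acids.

Only D (aspartate) and E (glutamate) carry a side-chain carboxylic acid.
Aspartate is in this group.

True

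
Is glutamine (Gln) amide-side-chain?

The amide-side-chain residues are Asn (N) and Gln (Q).
Glutamine is in this group.

Yes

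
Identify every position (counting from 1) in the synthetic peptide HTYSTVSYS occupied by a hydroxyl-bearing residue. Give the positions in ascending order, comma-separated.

The –OH-bearing residues are Ser, Thr (aliphatic alcohols), and Tyr (phenol).
Matching residues: T2, Y3, S4, T5, S7, Y8, S9.

2, 3, 4, 5, 7, 8, 9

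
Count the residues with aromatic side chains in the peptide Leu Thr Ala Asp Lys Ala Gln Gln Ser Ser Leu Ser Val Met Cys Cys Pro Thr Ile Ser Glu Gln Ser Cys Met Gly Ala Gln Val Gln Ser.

Phenylalanine (F), tryptophan (W), and tyrosine (Y) have aromatic ring side chains.
None of the 31 residues belong to this group.

0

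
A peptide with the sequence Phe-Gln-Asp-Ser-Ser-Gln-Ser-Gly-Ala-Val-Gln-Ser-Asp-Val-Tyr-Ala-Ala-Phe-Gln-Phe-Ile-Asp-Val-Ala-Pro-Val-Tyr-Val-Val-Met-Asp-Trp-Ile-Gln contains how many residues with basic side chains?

0

The basic amino acids are Lys (K), Arg (R), and His (H).
None of the 34 residues belong to this group.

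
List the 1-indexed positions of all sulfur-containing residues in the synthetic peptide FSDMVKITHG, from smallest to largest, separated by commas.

Cysteine (C, thiol) and methionine (M, thioether) are the two sulfur-containing amino acids.
Matching residues: M4.

4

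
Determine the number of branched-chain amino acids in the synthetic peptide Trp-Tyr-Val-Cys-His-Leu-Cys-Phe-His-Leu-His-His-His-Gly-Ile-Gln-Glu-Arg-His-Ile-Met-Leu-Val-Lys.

V, L, and I make up the branched-chain aliphatic group.
Matching residues: Val3, Leu6, Leu10, Ile15, Ile20, Leu22, Val23.

7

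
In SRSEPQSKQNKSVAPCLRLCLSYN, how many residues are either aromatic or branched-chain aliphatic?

Aromatic: F, W, Y. Branched-chain aliphatic: I, L, V.
Aromatic residues here: Y23 (1).
Branched-chain aliphatic residues here: V13, L17, L19, L21 (4).
The two groups share no amino acid, so total = 1 + 4 = 5.

5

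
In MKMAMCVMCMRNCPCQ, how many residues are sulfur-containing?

Only Cys (C) and Met (M) have a sulfur atom in the side chain.
Matching residues: M1, M3, M5, C6, M8, C9, M10, C13, C15.

9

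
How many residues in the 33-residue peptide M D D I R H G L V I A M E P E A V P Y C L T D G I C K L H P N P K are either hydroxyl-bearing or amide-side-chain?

Hydroxyl-bearing: S, T, Y. Amide-side-chain: N, Q.
Hydroxyl-bearing residues here: Y19, T22 (2).
Amide-side-chain residues here: N31 (1).
The two groups share no amino acid, so total = 2 + 1 = 3.

3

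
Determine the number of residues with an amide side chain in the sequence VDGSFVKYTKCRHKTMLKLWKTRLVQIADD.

Only N (asparagine) and Q (glutamine) carry a side-chain carboxamide.
Matching residues: Q26.

1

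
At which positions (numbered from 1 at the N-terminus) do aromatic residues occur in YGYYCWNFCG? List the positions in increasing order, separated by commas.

1, 3, 4, 6, 8

F, W, and Y each carry an aromatic ring on the side chain.
Matching residues: Y1, Y3, Y4, W6, F8.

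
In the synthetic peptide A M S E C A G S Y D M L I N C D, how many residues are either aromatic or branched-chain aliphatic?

3

Aromatic: F, W, Y. Branched-chain aliphatic: I, L, V.
Aromatic residues here: Y9 (1).
Branched-chain aliphatic residues here: L12, I13 (2).
The two groups share no amino acid, so total = 1 + 2 = 3.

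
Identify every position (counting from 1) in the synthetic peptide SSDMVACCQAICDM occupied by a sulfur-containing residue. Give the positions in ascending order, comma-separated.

Only Cys (C) and Met (M) have a sulfur atom in the side chain.
Matching residues: M4, C7, C8, C12, M14.

4, 7, 8, 12, 14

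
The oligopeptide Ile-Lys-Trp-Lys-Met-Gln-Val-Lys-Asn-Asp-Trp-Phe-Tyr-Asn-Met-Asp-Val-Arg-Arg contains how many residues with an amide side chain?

3

Asparagine (N) and glutamine (Q) have uncharged amide side chains.
Matching residues: Gln6, Asn9, Asn14.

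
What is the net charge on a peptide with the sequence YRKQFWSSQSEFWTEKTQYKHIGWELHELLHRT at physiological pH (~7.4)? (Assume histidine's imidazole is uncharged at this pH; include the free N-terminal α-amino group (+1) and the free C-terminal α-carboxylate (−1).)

Near pH 7.4, K and R contribute +1 each, D and E contribute −1 each, and every other side chain (His included, as stated) is uncharged.
Positive (K, R): R2, K3, K16, K20, R32 → +5.
Negative (D, E): E11, E15, E25, E28 → −4.
The N-terminus (+1) and C-terminus (−1) cancel.
Net charge = (+5) + (−4) = +1.

+1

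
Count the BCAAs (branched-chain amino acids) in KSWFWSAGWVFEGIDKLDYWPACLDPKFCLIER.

Valine (V), leucine (L), and isoleucine (I) are the branched-chain amino acids.
Matching residues: V10, I14, L17, L24, L30, I31.

6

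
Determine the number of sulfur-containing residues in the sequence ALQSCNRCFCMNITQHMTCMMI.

8

Only Cys (C) and Met (M) have a sulfur atom in the side chain.
Matching residues: C5, C8, C10, M11, M17, C19, M20, M21.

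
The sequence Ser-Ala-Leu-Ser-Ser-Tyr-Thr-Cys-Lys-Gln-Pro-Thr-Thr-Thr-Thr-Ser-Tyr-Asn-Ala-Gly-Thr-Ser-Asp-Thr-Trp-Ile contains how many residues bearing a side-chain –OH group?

14

S, T, and Y are the three residues with a side-chain hydroxyl.
Matching residues: Ser1, Ser4, Ser5, Tyr6, Thr7, Thr12, Thr13, Thr14, Thr15, Ser16, Tyr17, Thr21, Ser22, Thr24.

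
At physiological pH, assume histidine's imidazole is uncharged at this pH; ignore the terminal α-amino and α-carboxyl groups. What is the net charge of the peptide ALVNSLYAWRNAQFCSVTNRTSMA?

Near pH 7.4, K and R contribute +1 each, D and E contribute −1 each, and every other side chain (His included, as stated) is uncharged.
Positive (K, R): R10, R20 → +2.
Negative (D, E): none → −0.
Net charge = (+2) + (−0) = +2.

+2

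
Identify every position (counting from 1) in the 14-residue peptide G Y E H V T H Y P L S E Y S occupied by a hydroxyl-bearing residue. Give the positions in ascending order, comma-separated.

2, 6, 8, 11, 13, 14

Serine (S), threonine (T), and tyrosine (Y) each carry a hydroxyl group on the side chain.
Matching residues: Y2, T6, Y8, S11, Y13, S14.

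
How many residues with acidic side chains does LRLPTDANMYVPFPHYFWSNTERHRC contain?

Only D (aspartate) and E (glutamate) carry a side-chain carboxylic acid.
Matching residues: D6, E22.

2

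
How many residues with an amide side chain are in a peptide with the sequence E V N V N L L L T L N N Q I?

5

Only N (asparagine) and Q (glutamine) carry a side-chain carboxamide.
Matching residues: N3, N5, N11, N12, Q13.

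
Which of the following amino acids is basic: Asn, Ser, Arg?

Arg

Lysine (K), arginine (R), and histidine (H) have basic, nitrogen-containing side chains.
Of the listed options, only Arg belongs to this group.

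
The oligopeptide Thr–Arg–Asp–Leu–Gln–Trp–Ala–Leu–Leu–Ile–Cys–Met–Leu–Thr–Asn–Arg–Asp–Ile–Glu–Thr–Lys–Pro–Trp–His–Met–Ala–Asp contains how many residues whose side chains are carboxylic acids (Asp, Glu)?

4

Matching residues: Asp3, Asp17, Glu19, Asp27.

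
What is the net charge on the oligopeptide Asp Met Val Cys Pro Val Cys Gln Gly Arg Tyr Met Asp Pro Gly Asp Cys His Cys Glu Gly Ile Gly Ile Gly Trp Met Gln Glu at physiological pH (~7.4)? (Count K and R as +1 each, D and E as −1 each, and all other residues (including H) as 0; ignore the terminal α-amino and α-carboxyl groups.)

-4

Positive (K, R): Arg10 → +1.
Negative (D, E): Asp1, Asp13, Asp16, Glu20, Glu29 → −5.
Net charge = (+1) + (−5) = −4.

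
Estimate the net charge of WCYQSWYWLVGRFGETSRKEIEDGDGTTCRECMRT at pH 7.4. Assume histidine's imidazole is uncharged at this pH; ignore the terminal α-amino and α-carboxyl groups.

The side chains ionized at physiological pH are Lys/Arg (+1) and Asp/Glu (−1); with His treated as neutral, nothing else contributes.
Positive (K, R): R12, R18, K19, R30, R34 → +5.
Negative (D, E): E15, E20, E22, D23, D25, E31 → −6.
Net charge = (+5) + (−6) = −1.

-1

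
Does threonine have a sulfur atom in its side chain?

Only Cys (C) and Met (M) have a sulfur atom in the side chain.
Threonine is not in this group.

No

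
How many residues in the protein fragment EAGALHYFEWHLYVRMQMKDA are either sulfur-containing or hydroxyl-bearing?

4

Sulfur-containing: C, M. Hydroxyl-bearing: S, T, Y.
Sulfur-containing residues here: M16, M18 (2).
Hydroxyl-bearing residues here: Y7, Y13 (2).
The two groups share no amino acid, so total = 2 + 2 = 4.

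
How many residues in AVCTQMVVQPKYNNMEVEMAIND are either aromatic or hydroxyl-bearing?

Aromatic: F, W, Y. Hydroxyl-bearing: S, T, Y.
Aromatic residues here: Y12 (1).
Hydroxyl-bearing residues here: T4, Y12 (2).
Y is in both groups, so the 1 Y residue must not be double-counted.
Total = 1 + 2 − 1 = 2.

2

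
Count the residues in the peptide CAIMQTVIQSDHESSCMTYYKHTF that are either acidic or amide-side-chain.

Acidic: D, E. Amide-side-chain: N, Q.
Acidic residues here: D11, E13 (2).
Amide-side-chain residues here: Q5, Q9 (2).
The two groups share no amino acid, so total = 2 + 2 = 4.

4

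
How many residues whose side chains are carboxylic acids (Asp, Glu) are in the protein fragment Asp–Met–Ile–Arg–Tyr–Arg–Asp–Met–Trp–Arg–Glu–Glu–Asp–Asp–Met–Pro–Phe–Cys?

Matching residues: Asp1, Asp7, Glu11, Glu12, Asp13, Asp14.

6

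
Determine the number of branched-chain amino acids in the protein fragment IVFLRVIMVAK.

6

The BCAAs are Val, Leu, and Ile — aliphatic side chains with a branch point.
Matching residues: I1, V2, L4, V6, I7, V9.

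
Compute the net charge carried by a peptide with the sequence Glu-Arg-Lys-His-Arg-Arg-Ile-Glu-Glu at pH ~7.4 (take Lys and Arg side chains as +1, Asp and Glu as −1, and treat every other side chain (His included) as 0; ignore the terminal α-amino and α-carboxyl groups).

+1

Positive (K, R): Arg2, Lys3, Arg5, Arg6 → +4.
Negative (D, E): Glu1, Glu8, Glu9 → −3.
Net charge = (+4) + (−3) = +1.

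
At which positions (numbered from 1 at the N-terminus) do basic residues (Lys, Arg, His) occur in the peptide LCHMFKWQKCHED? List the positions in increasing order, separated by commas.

Matching residues: H3, K6, K9, H11.

3, 6, 9, 11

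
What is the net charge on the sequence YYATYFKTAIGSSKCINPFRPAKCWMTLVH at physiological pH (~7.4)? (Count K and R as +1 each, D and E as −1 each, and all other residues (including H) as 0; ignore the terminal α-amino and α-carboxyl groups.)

Positive (K, R): K7, K14, R20, K23 → +4.
Negative (D, E): none → −0.
Net charge = (+4) + (−0) = +4.

+4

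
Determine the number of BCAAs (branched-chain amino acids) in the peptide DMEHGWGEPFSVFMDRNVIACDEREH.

V, L, and I make up the branched-chain aliphatic group.
Matching residues: V12, V18, I19.

3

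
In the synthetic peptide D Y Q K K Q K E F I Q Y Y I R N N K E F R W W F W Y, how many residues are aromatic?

10

F, W, and Y each carry an aromatic ring on the side chain.
Matching residues: Y2, F9, Y12, Y13, F20, W22, W23, F24, W25, Y26.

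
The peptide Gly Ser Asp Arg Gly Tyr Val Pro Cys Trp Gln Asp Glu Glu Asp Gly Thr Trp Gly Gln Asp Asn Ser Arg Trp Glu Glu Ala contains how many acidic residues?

Only D (aspartate) and E (glutamate) carry a side-chain carboxylic acid.
Matching residues: Asp3, Asp12, Glu13, Glu14, Asp15, Asp21, Glu26, Glu27.

8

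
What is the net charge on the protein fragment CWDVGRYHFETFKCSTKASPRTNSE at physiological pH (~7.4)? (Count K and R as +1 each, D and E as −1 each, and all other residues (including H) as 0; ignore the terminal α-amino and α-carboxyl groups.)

+1

Positive (K, R): R6, K13, K17, R21 → +4.
Negative (D, E): D3, E10, E25 → −3.
Net charge = (+4) + (−3) = +1.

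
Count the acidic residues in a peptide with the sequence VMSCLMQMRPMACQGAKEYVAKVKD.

2

The acidic residues are Asp (D) and Glu (E), whose side chains end in a carboxylate group.
Matching residues: E18, D25.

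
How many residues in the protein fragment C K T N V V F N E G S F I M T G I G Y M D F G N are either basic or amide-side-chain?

Basic: H, K, R. Amide-side-chain: N, Q.
Basic residues here: K2 (1).
Amide-side-chain residues here: N4, N8, N24 (3).
The two groups share no amino acid, so total = 1 + 3 = 4.

4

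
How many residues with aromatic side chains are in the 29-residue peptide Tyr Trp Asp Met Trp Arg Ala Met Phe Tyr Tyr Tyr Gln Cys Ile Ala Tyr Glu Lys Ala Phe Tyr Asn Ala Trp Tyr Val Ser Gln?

12

F, W, and Y each carry an aromatic ring on the side chain.
Matching residues: Tyr1, Trp2, Trp5, Phe9, Tyr10, Tyr11, Tyr12, Tyr17, Phe21, Tyr22, Trp25, Tyr26.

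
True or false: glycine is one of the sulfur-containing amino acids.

False

Cysteine (C, thiol) and methionine (M, thioether) are the two sulfur-containing amino acids.
Glycine is not in this group.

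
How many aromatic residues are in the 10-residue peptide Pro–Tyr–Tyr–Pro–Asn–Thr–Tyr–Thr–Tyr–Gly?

Phenylalanine (F), tryptophan (W), and tyrosine (Y) have aromatic ring side chains.
Matching residues: Tyr2, Tyr3, Tyr7, Tyr9.

4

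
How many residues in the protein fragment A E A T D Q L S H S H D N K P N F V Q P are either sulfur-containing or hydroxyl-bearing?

3

Sulfur-containing: C, M. Hydroxyl-bearing: S, T, Y.
Sulfur-containing residues here: none (0).
Hydroxyl-bearing residues here: T4, S8, S10 (3).
The two groups share no amino acid, so total = 0 + 3 = 3.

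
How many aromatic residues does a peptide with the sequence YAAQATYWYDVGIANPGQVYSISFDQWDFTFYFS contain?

Phenylalanine (F), tryptophan (W), and tyrosine (Y) have aromatic ring side chains.
Matching residues: Y1, Y7, W8, Y9, Y20, F24, W27, F29, F31, Y32, F33.

11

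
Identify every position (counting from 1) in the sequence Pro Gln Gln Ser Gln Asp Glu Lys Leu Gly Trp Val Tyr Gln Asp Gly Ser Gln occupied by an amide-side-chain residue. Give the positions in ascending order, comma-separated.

Asparagine (N) and glutamine (Q) have uncharged amide side chains.
Matching residues: Gln2, Gln3, Gln5, Gln14, Gln18.

2, 3, 5, 14, 18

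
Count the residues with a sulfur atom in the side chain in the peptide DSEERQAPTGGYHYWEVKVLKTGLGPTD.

The sulfur-bearing residues are cysteine (–SH) and methionine (–S–CH₃).
None of the 28 residues belong to this group.

0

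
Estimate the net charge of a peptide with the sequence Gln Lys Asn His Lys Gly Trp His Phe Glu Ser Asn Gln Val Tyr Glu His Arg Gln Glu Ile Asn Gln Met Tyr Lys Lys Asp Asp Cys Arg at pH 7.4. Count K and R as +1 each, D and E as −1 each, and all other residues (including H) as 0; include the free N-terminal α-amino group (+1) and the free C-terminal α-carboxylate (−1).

Positive (K, R): Lys2, Lys5, Arg18, Lys26, Lys27, Arg31 → +6.
Negative (D, E): Glu10, Glu16, Glu20, Asp28, Asp29 → −5.
The N-terminus (+1) and C-terminus (−1) cancel.
Net charge = (+6) + (−5) = +1.

+1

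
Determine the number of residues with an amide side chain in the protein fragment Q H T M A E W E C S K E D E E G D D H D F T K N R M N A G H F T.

The amide-side-chain residues are Asn (N) and Gln (Q).
Matching residues: Q1, N24, N27.

3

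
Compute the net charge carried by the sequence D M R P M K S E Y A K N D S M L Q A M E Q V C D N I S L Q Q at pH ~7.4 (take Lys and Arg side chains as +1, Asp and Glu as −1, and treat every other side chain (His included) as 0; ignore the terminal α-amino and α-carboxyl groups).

Positive (K, R): R3, K6, K11 → +3.
Negative (D, E): D1, E8, D13, E20, D24 → −5.
Net charge = (+3) + (−5) = −2.

-2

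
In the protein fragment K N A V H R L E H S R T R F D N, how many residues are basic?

K, R, and H are the three residues with basic side chains (ε-amine, guanidinium, and imidazole respectively).
Matching residues: K1, H5, R6, H9, R11, R13.

6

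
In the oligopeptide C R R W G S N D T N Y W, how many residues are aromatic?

F, W, and Y each carry an aromatic ring on the side chain.
Matching residues: W4, Y11, W12.

3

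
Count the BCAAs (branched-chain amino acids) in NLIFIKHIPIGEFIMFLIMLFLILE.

12

The BCAAs are Val, Leu, and Ile — aliphatic side chains with a branch point.
Matching residues: L2, I3, I5, I8, I10, I14, L17, I18, L20, L22, I23, L24.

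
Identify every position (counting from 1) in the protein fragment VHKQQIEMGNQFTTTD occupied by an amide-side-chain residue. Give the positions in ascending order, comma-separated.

The amide-side-chain residues are Asn (N) and Gln (Q).
Matching residues: Q4, Q5, N10, Q11.

4, 5, 10, 11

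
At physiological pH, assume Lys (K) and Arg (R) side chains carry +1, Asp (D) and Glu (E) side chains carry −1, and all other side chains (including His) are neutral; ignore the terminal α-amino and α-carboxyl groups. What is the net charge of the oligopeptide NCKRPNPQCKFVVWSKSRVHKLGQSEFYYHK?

+6

Positive (K, R): K3, R4, K10, K16, R18, K21, K31 → +7.
Negative (D, E): E26 → −1.
Net charge = (+7) + (−1) = +6.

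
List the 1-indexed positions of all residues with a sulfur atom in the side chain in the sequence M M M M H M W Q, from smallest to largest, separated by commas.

Cysteine (C, thiol) and methionine (M, thioether) are the two sulfur-containing amino acids.
Matching residues: M1, M2, M3, M4, M6.

1, 2, 3, 4, 6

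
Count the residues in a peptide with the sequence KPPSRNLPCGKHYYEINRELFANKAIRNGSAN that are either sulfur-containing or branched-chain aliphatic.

5

Sulfur-containing: C, M. Branched-chain aliphatic: I, L, V.
Sulfur-containing residues here: C9 (1).
Branched-chain aliphatic residues here: L7, I16, L20, I26 (4).
The two groups share no amino acid, so total = 1 + 4 = 5.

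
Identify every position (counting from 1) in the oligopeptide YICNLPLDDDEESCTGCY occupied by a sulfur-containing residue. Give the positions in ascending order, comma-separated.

3, 14, 17

Matching residues: C3, C14, C17.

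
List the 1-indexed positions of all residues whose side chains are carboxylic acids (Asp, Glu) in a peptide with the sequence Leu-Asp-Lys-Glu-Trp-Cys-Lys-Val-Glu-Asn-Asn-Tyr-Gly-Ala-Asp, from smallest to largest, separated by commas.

2, 4, 9, 15

Matching residues: Asp2, Glu4, Glu9, Asp15.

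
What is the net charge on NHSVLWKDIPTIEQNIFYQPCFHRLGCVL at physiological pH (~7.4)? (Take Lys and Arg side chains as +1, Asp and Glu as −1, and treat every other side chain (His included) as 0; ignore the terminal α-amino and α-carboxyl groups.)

Positive (K, R): K7, R24 → +2.
Negative (D, E): D8, E13 → −2.
Net charge = (+2) + (−2) = 0.

0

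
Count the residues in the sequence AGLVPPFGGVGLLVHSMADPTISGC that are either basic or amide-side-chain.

1

Basic: H, K, R. Amide-side-chain: N, Q.
Basic residues here: H15 (1).
Amide-side-chain residues here: none (0).
The two groups share no amino acid, so total = 1 + 0 = 1.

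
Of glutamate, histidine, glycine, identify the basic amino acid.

histidine

Lysine (K), arginine (R), and histidine (H) have basic, nitrogen-containing side chains.
Of the listed options, only histidine belongs to this group.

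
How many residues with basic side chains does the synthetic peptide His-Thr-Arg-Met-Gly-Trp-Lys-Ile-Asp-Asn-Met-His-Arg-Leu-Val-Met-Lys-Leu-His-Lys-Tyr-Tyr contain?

8

Lysine (K), arginine (R), and histidine (H) have basic, nitrogen-containing side chains.
Matching residues: His1, Arg3, Lys7, His12, Arg13, Lys17, His19, Lys20.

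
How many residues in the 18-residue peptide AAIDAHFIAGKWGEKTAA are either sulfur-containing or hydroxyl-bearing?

1

Sulfur-containing: C, M. Hydroxyl-bearing: S, T, Y.
Sulfur-containing residues here: none (0).
Hydroxyl-bearing residues here: T16 (1).
The two groups share no amino acid, so total = 0 + 1 = 1.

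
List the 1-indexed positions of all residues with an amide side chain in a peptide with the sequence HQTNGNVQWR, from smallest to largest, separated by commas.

Only N (asparagine) and Q (glutamine) carry a side-chain carboxamide.
Matching residues: Q2, N4, N6, Q8.

2, 4, 6, 8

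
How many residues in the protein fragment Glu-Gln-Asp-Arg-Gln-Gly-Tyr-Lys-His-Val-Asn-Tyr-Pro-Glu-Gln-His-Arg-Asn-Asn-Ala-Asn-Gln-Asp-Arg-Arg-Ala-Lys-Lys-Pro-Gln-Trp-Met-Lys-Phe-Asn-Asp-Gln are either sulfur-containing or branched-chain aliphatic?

Sulfur-containing: C, M. Branched-chain aliphatic: I, L, V.
Sulfur-containing residues here: Met32 (1).
Branched-chain aliphatic residues here: Val10 (1).
The two groups share no amino acid, so total = 1 + 1 = 2.

2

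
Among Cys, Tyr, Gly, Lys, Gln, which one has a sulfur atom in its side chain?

Cys

Only Cys (C) and Met (M) have a sulfur atom in the side chain.
Of the listed options, only Cys belongs to this group.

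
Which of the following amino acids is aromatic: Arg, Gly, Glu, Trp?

Trp

F, W, and Y each carry an aromatic ring on the side chain.
Of the listed options, only Trp belongs to this group.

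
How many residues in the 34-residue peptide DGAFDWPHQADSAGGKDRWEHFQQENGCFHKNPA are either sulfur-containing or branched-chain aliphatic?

Sulfur-containing: C, M. Branched-chain aliphatic: I, L, V.
Sulfur-containing residues here: C28 (1).
Branched-chain aliphatic residues here: none (0).
The two groups share no amino acid, so total = 1 + 0 = 1.

1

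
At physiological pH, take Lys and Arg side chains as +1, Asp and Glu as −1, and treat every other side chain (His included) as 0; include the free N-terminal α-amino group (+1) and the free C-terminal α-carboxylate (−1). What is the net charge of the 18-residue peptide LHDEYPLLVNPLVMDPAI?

-3

Positive (K, R): none → +0.
Negative (D, E): D3, E4, D15 → −3.
The N-terminus (+1) and C-terminus (−1) cancel.
Net charge = (+0) + (−3) = −3.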